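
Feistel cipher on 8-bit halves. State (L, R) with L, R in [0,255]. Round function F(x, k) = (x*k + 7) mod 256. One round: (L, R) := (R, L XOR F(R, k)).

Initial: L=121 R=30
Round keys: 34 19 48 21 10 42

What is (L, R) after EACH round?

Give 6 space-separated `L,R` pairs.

Answer: 30,122 122,11 11,109 109,243 243,232 232,228

Derivation:
Round 1 (k=34): L=30 R=122
Round 2 (k=19): L=122 R=11
Round 3 (k=48): L=11 R=109
Round 4 (k=21): L=109 R=243
Round 5 (k=10): L=243 R=232
Round 6 (k=42): L=232 R=228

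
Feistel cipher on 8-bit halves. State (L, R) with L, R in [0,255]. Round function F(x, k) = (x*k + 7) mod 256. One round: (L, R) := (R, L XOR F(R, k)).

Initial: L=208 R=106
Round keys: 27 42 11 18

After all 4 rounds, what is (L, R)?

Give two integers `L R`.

Answer: 157 226

Derivation:
Round 1 (k=27): L=106 R=229
Round 2 (k=42): L=229 R=243
Round 3 (k=11): L=243 R=157
Round 4 (k=18): L=157 R=226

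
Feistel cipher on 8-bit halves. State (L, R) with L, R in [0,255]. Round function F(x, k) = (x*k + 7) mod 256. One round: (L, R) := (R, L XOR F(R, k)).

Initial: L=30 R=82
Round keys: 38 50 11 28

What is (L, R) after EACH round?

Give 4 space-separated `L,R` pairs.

Round 1 (k=38): L=82 R=45
Round 2 (k=50): L=45 R=131
Round 3 (k=11): L=131 R=133
Round 4 (k=28): L=133 R=16

Answer: 82,45 45,131 131,133 133,16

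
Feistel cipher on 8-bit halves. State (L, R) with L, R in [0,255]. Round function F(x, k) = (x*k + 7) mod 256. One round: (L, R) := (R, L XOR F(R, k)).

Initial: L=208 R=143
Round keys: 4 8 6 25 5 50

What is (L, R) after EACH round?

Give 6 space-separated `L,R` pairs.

Answer: 143,147 147,16 16,244 244,203 203,10 10,48

Derivation:
Round 1 (k=4): L=143 R=147
Round 2 (k=8): L=147 R=16
Round 3 (k=6): L=16 R=244
Round 4 (k=25): L=244 R=203
Round 5 (k=5): L=203 R=10
Round 6 (k=50): L=10 R=48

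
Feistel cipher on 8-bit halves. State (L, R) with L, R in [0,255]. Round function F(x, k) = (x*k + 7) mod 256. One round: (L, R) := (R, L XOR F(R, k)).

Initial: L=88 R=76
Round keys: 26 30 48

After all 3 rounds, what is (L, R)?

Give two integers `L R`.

Round 1 (k=26): L=76 R=231
Round 2 (k=30): L=231 R=85
Round 3 (k=48): L=85 R=16

Answer: 85 16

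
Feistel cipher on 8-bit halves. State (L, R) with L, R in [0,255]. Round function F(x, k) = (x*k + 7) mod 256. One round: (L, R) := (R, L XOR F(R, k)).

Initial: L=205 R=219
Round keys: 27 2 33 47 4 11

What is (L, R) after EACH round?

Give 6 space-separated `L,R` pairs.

Round 1 (k=27): L=219 R=237
Round 2 (k=2): L=237 R=58
Round 3 (k=33): L=58 R=108
Round 4 (k=47): L=108 R=225
Round 5 (k=4): L=225 R=231
Round 6 (k=11): L=231 R=21

Answer: 219,237 237,58 58,108 108,225 225,231 231,21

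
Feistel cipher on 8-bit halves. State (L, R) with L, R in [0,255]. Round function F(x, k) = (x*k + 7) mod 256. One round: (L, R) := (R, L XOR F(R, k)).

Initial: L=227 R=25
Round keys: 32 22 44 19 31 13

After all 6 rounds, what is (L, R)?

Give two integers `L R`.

Round 1 (k=32): L=25 R=196
Round 2 (k=22): L=196 R=198
Round 3 (k=44): L=198 R=203
Round 4 (k=19): L=203 R=222
Round 5 (k=31): L=222 R=34
Round 6 (k=13): L=34 R=31

Answer: 34 31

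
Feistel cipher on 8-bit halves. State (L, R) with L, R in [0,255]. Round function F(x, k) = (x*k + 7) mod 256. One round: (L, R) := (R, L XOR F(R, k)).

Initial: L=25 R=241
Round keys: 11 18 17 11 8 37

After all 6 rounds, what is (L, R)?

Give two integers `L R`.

Answer: 199 89

Derivation:
Round 1 (k=11): L=241 R=123
Round 2 (k=18): L=123 R=92
Round 3 (k=17): L=92 R=88
Round 4 (k=11): L=88 R=147
Round 5 (k=8): L=147 R=199
Round 6 (k=37): L=199 R=89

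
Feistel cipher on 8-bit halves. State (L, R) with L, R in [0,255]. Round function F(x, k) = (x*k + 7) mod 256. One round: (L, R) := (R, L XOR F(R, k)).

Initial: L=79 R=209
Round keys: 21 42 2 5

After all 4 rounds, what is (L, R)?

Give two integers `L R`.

Answer: 76 23

Derivation:
Round 1 (k=21): L=209 R=99
Round 2 (k=42): L=99 R=148
Round 3 (k=2): L=148 R=76
Round 4 (k=5): L=76 R=23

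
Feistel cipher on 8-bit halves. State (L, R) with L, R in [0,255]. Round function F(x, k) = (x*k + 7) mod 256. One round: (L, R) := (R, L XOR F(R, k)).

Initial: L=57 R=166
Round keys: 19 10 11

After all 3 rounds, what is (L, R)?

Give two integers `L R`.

Round 1 (k=19): L=166 R=96
Round 2 (k=10): L=96 R=97
Round 3 (k=11): L=97 R=82

Answer: 97 82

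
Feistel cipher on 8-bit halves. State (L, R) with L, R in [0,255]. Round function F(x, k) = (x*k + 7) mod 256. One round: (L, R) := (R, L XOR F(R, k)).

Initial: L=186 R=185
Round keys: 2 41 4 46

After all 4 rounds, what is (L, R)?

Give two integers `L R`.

Answer: 48 92

Derivation:
Round 1 (k=2): L=185 R=195
Round 2 (k=41): L=195 R=251
Round 3 (k=4): L=251 R=48
Round 4 (k=46): L=48 R=92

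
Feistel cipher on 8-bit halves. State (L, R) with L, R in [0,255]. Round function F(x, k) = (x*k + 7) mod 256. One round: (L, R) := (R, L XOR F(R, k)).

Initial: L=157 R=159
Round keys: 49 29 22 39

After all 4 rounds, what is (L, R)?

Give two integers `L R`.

Answer: 6 200

Derivation:
Round 1 (k=49): L=159 R=235
Round 2 (k=29): L=235 R=57
Round 3 (k=22): L=57 R=6
Round 4 (k=39): L=6 R=200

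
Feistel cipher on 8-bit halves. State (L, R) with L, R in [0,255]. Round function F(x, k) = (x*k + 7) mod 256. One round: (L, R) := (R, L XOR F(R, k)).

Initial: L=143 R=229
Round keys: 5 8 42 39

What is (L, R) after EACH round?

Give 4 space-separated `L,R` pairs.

Answer: 229,15 15,154 154,68 68,249

Derivation:
Round 1 (k=5): L=229 R=15
Round 2 (k=8): L=15 R=154
Round 3 (k=42): L=154 R=68
Round 4 (k=39): L=68 R=249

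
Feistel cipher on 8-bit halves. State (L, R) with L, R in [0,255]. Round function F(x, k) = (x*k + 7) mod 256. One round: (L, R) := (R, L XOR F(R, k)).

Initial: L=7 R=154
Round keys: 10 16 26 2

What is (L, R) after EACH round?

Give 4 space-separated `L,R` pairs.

Round 1 (k=10): L=154 R=12
Round 2 (k=16): L=12 R=93
Round 3 (k=26): L=93 R=117
Round 4 (k=2): L=117 R=172

Answer: 154,12 12,93 93,117 117,172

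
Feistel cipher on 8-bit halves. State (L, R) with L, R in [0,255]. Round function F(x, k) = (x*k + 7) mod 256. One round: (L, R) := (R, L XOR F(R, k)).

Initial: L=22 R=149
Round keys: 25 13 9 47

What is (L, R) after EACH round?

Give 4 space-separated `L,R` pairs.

Round 1 (k=25): L=149 R=130
Round 2 (k=13): L=130 R=52
Round 3 (k=9): L=52 R=89
Round 4 (k=47): L=89 R=106

Answer: 149,130 130,52 52,89 89,106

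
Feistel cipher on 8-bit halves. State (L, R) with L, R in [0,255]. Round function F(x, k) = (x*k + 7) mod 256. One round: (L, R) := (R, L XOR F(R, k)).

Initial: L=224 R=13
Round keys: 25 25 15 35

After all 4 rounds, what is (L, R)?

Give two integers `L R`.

Answer: 165 72

Derivation:
Round 1 (k=25): L=13 R=172
Round 2 (k=25): L=172 R=222
Round 3 (k=15): L=222 R=165
Round 4 (k=35): L=165 R=72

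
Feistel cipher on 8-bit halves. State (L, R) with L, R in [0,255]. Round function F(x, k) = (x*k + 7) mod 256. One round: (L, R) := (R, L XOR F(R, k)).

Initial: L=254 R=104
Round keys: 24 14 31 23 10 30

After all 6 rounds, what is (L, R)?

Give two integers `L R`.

Answer: 50 66

Derivation:
Round 1 (k=24): L=104 R=57
Round 2 (k=14): L=57 R=77
Round 3 (k=31): L=77 R=99
Round 4 (k=23): L=99 R=161
Round 5 (k=10): L=161 R=50
Round 6 (k=30): L=50 R=66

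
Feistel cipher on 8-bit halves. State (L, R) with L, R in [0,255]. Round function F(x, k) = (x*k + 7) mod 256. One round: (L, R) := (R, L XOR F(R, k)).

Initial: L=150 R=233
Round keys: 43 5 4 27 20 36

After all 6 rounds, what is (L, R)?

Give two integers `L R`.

Round 1 (k=43): L=233 R=188
Round 2 (k=5): L=188 R=90
Round 3 (k=4): L=90 R=211
Round 4 (k=27): L=211 R=18
Round 5 (k=20): L=18 R=188
Round 6 (k=36): L=188 R=101

Answer: 188 101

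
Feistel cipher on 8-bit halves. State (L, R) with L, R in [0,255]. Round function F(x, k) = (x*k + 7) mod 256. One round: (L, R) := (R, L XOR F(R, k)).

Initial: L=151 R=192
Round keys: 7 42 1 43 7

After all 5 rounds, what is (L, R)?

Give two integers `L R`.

Answer: 150 31

Derivation:
Round 1 (k=7): L=192 R=208
Round 2 (k=42): L=208 R=231
Round 3 (k=1): L=231 R=62
Round 4 (k=43): L=62 R=150
Round 5 (k=7): L=150 R=31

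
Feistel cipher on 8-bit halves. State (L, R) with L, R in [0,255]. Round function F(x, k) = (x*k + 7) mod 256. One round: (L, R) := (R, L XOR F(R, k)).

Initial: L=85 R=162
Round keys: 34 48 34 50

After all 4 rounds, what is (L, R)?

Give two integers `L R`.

Round 1 (k=34): L=162 R=222
Round 2 (k=48): L=222 R=5
Round 3 (k=34): L=5 R=111
Round 4 (k=50): L=111 R=176

Answer: 111 176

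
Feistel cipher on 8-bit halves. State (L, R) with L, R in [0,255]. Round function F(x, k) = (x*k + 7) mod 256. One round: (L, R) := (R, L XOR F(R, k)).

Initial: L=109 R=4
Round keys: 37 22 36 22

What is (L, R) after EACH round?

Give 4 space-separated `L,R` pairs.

Answer: 4,246 246,47 47,85 85,122

Derivation:
Round 1 (k=37): L=4 R=246
Round 2 (k=22): L=246 R=47
Round 3 (k=36): L=47 R=85
Round 4 (k=22): L=85 R=122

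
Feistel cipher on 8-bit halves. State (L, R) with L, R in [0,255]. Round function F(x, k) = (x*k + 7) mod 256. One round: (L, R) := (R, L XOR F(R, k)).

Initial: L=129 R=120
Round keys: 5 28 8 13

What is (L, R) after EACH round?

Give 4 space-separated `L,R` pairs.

Answer: 120,222 222,55 55,97 97,195

Derivation:
Round 1 (k=5): L=120 R=222
Round 2 (k=28): L=222 R=55
Round 3 (k=8): L=55 R=97
Round 4 (k=13): L=97 R=195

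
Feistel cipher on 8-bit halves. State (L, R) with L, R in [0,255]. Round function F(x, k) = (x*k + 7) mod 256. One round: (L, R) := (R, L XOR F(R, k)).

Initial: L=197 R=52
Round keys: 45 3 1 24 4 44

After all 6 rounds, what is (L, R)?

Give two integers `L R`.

Round 1 (k=45): L=52 R=238
Round 2 (k=3): L=238 R=229
Round 3 (k=1): L=229 R=2
Round 4 (k=24): L=2 R=210
Round 5 (k=4): L=210 R=77
Round 6 (k=44): L=77 R=145

Answer: 77 145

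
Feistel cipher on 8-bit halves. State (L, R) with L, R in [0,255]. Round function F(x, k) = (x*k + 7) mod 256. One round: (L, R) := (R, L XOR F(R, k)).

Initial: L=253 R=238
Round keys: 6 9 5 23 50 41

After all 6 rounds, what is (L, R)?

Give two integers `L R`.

Round 1 (k=6): L=238 R=102
Round 2 (k=9): L=102 R=115
Round 3 (k=5): L=115 R=32
Round 4 (k=23): L=32 R=148
Round 5 (k=50): L=148 R=207
Round 6 (k=41): L=207 R=186

Answer: 207 186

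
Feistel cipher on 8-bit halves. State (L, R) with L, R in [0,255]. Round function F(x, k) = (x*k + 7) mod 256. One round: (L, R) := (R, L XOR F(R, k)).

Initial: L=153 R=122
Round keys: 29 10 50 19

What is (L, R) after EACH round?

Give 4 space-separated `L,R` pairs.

Round 1 (k=29): L=122 R=64
Round 2 (k=10): L=64 R=253
Round 3 (k=50): L=253 R=49
Round 4 (k=19): L=49 R=87

Answer: 122,64 64,253 253,49 49,87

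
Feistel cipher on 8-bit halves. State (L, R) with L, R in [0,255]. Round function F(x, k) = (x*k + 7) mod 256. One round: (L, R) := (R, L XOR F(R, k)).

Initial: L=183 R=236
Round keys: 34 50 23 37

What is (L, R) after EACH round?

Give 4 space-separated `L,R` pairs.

Answer: 236,232 232,187 187,60 60,8

Derivation:
Round 1 (k=34): L=236 R=232
Round 2 (k=50): L=232 R=187
Round 3 (k=23): L=187 R=60
Round 4 (k=37): L=60 R=8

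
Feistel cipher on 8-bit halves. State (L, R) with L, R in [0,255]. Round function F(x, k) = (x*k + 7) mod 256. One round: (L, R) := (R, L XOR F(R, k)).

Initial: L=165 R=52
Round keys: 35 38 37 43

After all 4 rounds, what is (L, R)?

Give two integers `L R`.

Answer: 196 44

Derivation:
Round 1 (k=35): L=52 R=134
Round 2 (k=38): L=134 R=223
Round 3 (k=37): L=223 R=196
Round 4 (k=43): L=196 R=44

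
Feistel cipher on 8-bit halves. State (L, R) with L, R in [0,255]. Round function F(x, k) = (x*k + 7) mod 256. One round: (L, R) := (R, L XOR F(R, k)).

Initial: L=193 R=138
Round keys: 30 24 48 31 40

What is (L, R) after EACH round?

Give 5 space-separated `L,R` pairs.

Answer: 138,242 242,61 61,133 133,31 31,90

Derivation:
Round 1 (k=30): L=138 R=242
Round 2 (k=24): L=242 R=61
Round 3 (k=48): L=61 R=133
Round 4 (k=31): L=133 R=31
Round 5 (k=40): L=31 R=90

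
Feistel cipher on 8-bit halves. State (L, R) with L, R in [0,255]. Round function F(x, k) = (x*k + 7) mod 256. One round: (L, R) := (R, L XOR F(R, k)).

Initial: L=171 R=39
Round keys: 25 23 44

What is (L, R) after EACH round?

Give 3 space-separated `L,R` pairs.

Round 1 (k=25): L=39 R=125
Round 2 (k=23): L=125 R=101
Round 3 (k=44): L=101 R=30

Answer: 39,125 125,101 101,30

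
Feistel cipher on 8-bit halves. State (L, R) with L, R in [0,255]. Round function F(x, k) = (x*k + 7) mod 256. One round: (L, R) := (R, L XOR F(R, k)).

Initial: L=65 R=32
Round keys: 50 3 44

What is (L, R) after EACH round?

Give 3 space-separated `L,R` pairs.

Round 1 (k=50): L=32 R=6
Round 2 (k=3): L=6 R=57
Round 3 (k=44): L=57 R=213

Answer: 32,6 6,57 57,213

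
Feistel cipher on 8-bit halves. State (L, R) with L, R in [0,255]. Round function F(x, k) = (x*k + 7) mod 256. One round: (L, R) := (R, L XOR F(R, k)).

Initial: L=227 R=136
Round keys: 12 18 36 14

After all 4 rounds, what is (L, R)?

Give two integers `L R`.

Round 1 (k=12): L=136 R=132
Round 2 (k=18): L=132 R=199
Round 3 (k=36): L=199 R=135
Round 4 (k=14): L=135 R=174

Answer: 135 174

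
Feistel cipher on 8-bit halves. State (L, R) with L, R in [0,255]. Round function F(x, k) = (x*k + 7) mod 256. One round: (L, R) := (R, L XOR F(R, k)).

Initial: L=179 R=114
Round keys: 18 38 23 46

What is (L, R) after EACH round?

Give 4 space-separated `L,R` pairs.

Round 1 (k=18): L=114 R=184
Round 2 (k=38): L=184 R=37
Round 3 (k=23): L=37 R=226
Round 4 (k=46): L=226 R=134

Answer: 114,184 184,37 37,226 226,134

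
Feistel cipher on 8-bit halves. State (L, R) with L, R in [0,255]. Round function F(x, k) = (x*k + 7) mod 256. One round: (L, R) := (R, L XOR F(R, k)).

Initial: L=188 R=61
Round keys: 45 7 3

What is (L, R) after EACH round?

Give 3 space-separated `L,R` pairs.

Answer: 61,124 124,86 86,117

Derivation:
Round 1 (k=45): L=61 R=124
Round 2 (k=7): L=124 R=86
Round 3 (k=3): L=86 R=117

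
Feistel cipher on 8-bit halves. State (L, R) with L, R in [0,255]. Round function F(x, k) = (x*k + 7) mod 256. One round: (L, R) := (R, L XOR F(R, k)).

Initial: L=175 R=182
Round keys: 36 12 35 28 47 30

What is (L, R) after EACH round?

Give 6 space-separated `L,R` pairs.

Round 1 (k=36): L=182 R=48
Round 2 (k=12): L=48 R=241
Round 3 (k=35): L=241 R=202
Round 4 (k=28): L=202 R=238
Round 5 (k=47): L=238 R=115
Round 6 (k=30): L=115 R=111

Answer: 182,48 48,241 241,202 202,238 238,115 115,111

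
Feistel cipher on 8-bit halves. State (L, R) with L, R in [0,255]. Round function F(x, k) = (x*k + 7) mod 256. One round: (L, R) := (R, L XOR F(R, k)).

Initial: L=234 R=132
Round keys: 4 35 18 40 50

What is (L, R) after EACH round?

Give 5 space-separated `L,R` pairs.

Round 1 (k=4): L=132 R=253
Round 2 (k=35): L=253 R=26
Round 3 (k=18): L=26 R=38
Round 4 (k=40): L=38 R=237
Round 5 (k=50): L=237 R=119

Answer: 132,253 253,26 26,38 38,237 237,119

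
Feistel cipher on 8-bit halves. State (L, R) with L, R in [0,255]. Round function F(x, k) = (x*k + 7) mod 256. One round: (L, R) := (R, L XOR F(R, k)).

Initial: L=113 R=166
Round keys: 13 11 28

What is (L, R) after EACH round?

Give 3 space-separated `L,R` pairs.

Round 1 (k=13): L=166 R=4
Round 2 (k=11): L=4 R=149
Round 3 (k=28): L=149 R=87

Answer: 166,4 4,149 149,87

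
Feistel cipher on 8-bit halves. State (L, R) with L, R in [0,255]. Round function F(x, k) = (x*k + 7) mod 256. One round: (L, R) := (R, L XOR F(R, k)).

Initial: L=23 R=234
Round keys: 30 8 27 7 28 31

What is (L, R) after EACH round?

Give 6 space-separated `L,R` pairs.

Answer: 234,100 100,205 205,194 194,152 152,101 101,218

Derivation:
Round 1 (k=30): L=234 R=100
Round 2 (k=8): L=100 R=205
Round 3 (k=27): L=205 R=194
Round 4 (k=7): L=194 R=152
Round 5 (k=28): L=152 R=101
Round 6 (k=31): L=101 R=218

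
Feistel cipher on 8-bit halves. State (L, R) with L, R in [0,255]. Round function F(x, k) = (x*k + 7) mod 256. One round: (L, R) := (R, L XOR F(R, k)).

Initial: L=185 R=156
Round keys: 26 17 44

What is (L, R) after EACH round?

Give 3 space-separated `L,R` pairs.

Round 1 (k=26): L=156 R=102
Round 2 (k=17): L=102 R=81
Round 3 (k=44): L=81 R=149

Answer: 156,102 102,81 81,149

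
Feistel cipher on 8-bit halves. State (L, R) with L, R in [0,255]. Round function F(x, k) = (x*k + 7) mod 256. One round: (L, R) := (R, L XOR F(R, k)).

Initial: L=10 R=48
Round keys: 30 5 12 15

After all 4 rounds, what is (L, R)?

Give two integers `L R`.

Answer: 138 69

Derivation:
Round 1 (k=30): L=48 R=173
Round 2 (k=5): L=173 R=88
Round 3 (k=12): L=88 R=138
Round 4 (k=15): L=138 R=69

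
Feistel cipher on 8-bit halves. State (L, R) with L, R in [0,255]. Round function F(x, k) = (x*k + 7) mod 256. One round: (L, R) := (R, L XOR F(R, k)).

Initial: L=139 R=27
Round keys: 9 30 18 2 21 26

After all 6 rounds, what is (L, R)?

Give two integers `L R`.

Round 1 (k=9): L=27 R=113
Round 2 (k=30): L=113 R=94
Round 3 (k=18): L=94 R=210
Round 4 (k=2): L=210 R=245
Round 5 (k=21): L=245 R=242
Round 6 (k=26): L=242 R=110

Answer: 242 110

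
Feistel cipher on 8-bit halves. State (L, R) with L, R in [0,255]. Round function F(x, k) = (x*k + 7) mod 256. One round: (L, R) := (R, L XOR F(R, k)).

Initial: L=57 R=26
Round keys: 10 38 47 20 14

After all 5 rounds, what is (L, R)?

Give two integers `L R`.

Round 1 (k=10): L=26 R=50
Round 2 (k=38): L=50 R=105
Round 3 (k=47): L=105 R=124
Round 4 (k=20): L=124 R=222
Round 5 (k=14): L=222 R=87

Answer: 222 87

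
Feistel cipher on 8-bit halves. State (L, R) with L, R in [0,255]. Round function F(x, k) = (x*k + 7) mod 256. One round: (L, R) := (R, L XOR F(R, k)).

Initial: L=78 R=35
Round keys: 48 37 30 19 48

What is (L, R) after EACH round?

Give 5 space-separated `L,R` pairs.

Round 1 (k=48): L=35 R=217
Round 2 (k=37): L=217 R=71
Round 3 (k=30): L=71 R=128
Round 4 (k=19): L=128 R=192
Round 5 (k=48): L=192 R=135

Answer: 35,217 217,71 71,128 128,192 192,135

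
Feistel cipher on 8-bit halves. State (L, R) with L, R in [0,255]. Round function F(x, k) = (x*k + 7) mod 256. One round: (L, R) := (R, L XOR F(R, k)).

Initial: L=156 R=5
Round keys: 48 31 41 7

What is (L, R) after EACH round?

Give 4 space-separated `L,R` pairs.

Answer: 5,107 107,249 249,131 131,101

Derivation:
Round 1 (k=48): L=5 R=107
Round 2 (k=31): L=107 R=249
Round 3 (k=41): L=249 R=131
Round 4 (k=7): L=131 R=101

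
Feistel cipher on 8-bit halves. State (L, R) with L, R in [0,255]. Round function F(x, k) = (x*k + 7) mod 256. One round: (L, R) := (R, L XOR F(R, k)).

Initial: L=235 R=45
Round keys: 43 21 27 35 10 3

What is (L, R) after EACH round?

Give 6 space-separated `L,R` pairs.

Round 1 (k=43): L=45 R=125
Round 2 (k=21): L=125 R=101
Round 3 (k=27): L=101 R=211
Round 4 (k=35): L=211 R=133
Round 5 (k=10): L=133 R=234
Round 6 (k=3): L=234 R=64

Answer: 45,125 125,101 101,211 211,133 133,234 234,64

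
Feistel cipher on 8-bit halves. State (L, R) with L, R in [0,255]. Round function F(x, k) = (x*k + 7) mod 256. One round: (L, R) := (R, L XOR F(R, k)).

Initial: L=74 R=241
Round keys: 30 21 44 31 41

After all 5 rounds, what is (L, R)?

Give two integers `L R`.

Answer: 112 51

Derivation:
Round 1 (k=30): L=241 R=15
Round 2 (k=21): L=15 R=179
Round 3 (k=44): L=179 R=196
Round 4 (k=31): L=196 R=112
Round 5 (k=41): L=112 R=51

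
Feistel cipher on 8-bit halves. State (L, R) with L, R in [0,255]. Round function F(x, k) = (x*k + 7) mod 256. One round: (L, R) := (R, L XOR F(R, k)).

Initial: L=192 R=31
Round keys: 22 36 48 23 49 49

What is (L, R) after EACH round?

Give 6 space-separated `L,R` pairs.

Answer: 31,113 113,244 244,182 182,149 149,58 58,180

Derivation:
Round 1 (k=22): L=31 R=113
Round 2 (k=36): L=113 R=244
Round 3 (k=48): L=244 R=182
Round 4 (k=23): L=182 R=149
Round 5 (k=49): L=149 R=58
Round 6 (k=49): L=58 R=180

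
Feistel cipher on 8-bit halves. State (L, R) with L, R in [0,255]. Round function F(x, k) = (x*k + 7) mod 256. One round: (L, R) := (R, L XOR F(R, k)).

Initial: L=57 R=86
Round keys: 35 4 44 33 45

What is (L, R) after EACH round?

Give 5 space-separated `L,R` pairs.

Answer: 86,240 240,145 145,3 3,251 251,37

Derivation:
Round 1 (k=35): L=86 R=240
Round 2 (k=4): L=240 R=145
Round 3 (k=44): L=145 R=3
Round 4 (k=33): L=3 R=251
Round 5 (k=45): L=251 R=37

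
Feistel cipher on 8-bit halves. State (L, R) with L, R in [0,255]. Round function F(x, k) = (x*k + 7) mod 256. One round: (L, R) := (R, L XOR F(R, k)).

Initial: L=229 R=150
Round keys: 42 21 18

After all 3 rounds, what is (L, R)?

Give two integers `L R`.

Answer: 83 155

Derivation:
Round 1 (k=42): L=150 R=70
Round 2 (k=21): L=70 R=83
Round 3 (k=18): L=83 R=155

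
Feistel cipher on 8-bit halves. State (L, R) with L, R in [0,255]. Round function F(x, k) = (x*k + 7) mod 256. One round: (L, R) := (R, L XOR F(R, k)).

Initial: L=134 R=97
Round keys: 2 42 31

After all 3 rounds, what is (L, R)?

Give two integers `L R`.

Round 1 (k=2): L=97 R=79
Round 2 (k=42): L=79 R=156
Round 3 (k=31): L=156 R=164

Answer: 156 164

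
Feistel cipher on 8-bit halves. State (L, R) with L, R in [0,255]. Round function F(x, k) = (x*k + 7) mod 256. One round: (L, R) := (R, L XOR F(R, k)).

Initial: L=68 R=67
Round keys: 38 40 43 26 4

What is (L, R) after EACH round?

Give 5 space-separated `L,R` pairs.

Round 1 (k=38): L=67 R=189
Round 2 (k=40): L=189 R=204
Round 3 (k=43): L=204 R=246
Round 4 (k=26): L=246 R=207
Round 5 (k=4): L=207 R=181

Answer: 67,189 189,204 204,246 246,207 207,181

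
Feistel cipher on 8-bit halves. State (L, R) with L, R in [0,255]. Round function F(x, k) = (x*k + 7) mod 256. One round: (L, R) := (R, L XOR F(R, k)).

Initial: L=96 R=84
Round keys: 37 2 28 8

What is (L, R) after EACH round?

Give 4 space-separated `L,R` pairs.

Round 1 (k=37): L=84 R=75
Round 2 (k=2): L=75 R=201
Round 3 (k=28): L=201 R=72
Round 4 (k=8): L=72 R=142

Answer: 84,75 75,201 201,72 72,142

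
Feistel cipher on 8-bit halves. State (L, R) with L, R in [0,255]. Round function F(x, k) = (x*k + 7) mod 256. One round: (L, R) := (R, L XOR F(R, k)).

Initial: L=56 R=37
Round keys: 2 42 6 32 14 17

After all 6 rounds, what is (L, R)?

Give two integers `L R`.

Answer: 199 157

Derivation:
Round 1 (k=2): L=37 R=105
Round 2 (k=42): L=105 R=100
Round 3 (k=6): L=100 R=54
Round 4 (k=32): L=54 R=163
Round 5 (k=14): L=163 R=199
Round 6 (k=17): L=199 R=157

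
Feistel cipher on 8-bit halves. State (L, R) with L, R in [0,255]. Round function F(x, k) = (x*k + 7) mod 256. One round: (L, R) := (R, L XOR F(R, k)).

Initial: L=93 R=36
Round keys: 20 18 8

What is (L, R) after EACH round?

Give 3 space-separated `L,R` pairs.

Round 1 (k=20): L=36 R=138
Round 2 (k=18): L=138 R=159
Round 3 (k=8): L=159 R=117

Answer: 36,138 138,159 159,117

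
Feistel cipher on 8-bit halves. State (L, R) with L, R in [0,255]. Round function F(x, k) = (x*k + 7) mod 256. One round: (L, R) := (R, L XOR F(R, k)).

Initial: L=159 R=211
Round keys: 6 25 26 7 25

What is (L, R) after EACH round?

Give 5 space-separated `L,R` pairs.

Answer: 211,102 102,46 46,213 213,244 244,14

Derivation:
Round 1 (k=6): L=211 R=102
Round 2 (k=25): L=102 R=46
Round 3 (k=26): L=46 R=213
Round 4 (k=7): L=213 R=244
Round 5 (k=25): L=244 R=14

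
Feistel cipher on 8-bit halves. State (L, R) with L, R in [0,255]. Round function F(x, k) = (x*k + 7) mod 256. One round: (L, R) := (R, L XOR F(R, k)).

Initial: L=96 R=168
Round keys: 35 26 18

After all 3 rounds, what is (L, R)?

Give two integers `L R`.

Round 1 (k=35): L=168 R=159
Round 2 (k=26): L=159 R=133
Round 3 (k=18): L=133 R=254

Answer: 133 254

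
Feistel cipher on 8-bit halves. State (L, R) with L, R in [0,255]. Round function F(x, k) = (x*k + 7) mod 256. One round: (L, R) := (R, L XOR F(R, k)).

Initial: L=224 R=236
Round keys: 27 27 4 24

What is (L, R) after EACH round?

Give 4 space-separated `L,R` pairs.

Round 1 (k=27): L=236 R=11
Round 2 (k=27): L=11 R=220
Round 3 (k=4): L=220 R=124
Round 4 (k=24): L=124 R=123

Answer: 236,11 11,220 220,124 124,123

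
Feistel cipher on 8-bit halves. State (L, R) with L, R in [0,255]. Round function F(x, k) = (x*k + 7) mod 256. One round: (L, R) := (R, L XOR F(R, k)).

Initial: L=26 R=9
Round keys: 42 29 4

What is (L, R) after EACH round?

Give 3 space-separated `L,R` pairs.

Answer: 9,155 155,159 159,24

Derivation:
Round 1 (k=42): L=9 R=155
Round 2 (k=29): L=155 R=159
Round 3 (k=4): L=159 R=24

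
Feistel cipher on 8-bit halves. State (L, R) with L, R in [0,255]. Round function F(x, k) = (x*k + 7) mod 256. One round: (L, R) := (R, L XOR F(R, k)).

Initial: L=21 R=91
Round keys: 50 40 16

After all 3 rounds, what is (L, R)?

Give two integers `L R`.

Round 1 (k=50): L=91 R=216
Round 2 (k=40): L=216 R=156
Round 3 (k=16): L=156 R=31

Answer: 156 31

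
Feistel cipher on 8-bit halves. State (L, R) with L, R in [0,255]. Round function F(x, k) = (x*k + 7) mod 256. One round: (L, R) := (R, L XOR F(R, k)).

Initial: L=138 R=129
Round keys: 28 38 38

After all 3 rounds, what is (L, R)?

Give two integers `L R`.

Round 1 (k=28): L=129 R=169
Round 2 (k=38): L=169 R=156
Round 3 (k=38): L=156 R=134

Answer: 156 134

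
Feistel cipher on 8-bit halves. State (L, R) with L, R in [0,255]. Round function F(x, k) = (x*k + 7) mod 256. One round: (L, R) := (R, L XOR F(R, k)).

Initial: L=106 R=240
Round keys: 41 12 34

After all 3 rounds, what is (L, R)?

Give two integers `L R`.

Round 1 (k=41): L=240 R=29
Round 2 (k=12): L=29 R=147
Round 3 (k=34): L=147 R=144

Answer: 147 144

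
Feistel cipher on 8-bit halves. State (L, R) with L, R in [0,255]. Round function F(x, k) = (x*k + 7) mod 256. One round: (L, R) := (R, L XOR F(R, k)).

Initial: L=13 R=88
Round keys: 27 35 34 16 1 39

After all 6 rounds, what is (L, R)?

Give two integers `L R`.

Answer: 122 255

Derivation:
Round 1 (k=27): L=88 R=66
Round 2 (k=35): L=66 R=85
Round 3 (k=34): L=85 R=19
Round 4 (k=16): L=19 R=98
Round 5 (k=1): L=98 R=122
Round 6 (k=39): L=122 R=255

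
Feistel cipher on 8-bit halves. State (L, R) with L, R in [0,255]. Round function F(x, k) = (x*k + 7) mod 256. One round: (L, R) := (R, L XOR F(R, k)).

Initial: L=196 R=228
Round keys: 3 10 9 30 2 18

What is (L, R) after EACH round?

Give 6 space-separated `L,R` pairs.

Round 1 (k=3): L=228 R=119
Round 2 (k=10): L=119 R=73
Round 3 (k=9): L=73 R=239
Round 4 (k=30): L=239 R=64
Round 5 (k=2): L=64 R=104
Round 6 (k=18): L=104 R=23

Answer: 228,119 119,73 73,239 239,64 64,104 104,23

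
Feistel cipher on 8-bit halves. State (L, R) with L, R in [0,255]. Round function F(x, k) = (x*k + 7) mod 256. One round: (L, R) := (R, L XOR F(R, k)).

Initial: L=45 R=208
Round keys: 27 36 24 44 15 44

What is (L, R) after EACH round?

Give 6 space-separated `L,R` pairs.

Answer: 208,218 218,127 127,53 53,92 92,94 94,115

Derivation:
Round 1 (k=27): L=208 R=218
Round 2 (k=36): L=218 R=127
Round 3 (k=24): L=127 R=53
Round 4 (k=44): L=53 R=92
Round 5 (k=15): L=92 R=94
Round 6 (k=44): L=94 R=115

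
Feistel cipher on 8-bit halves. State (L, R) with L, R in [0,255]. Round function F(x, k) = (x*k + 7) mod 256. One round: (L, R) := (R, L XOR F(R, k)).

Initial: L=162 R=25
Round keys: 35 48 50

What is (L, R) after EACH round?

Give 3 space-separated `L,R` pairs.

Answer: 25,208 208,30 30,51

Derivation:
Round 1 (k=35): L=25 R=208
Round 2 (k=48): L=208 R=30
Round 3 (k=50): L=30 R=51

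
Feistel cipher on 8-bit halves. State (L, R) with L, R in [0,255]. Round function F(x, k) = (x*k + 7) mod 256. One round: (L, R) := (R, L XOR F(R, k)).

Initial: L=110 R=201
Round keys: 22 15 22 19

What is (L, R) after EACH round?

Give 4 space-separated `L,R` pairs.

Answer: 201,35 35,221 221,38 38,4

Derivation:
Round 1 (k=22): L=201 R=35
Round 2 (k=15): L=35 R=221
Round 3 (k=22): L=221 R=38
Round 4 (k=19): L=38 R=4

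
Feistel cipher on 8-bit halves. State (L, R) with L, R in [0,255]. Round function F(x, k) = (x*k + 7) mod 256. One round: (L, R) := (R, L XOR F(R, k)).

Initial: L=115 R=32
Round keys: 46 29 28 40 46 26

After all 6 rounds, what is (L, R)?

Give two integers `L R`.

Answer: 16 179

Derivation:
Round 1 (k=46): L=32 R=180
Round 2 (k=29): L=180 R=75
Round 3 (k=28): L=75 R=143
Round 4 (k=40): L=143 R=20
Round 5 (k=46): L=20 R=16
Round 6 (k=26): L=16 R=179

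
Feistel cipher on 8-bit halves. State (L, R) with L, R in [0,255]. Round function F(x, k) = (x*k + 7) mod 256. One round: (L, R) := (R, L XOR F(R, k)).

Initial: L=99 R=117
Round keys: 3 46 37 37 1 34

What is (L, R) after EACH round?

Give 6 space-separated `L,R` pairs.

Round 1 (k=3): L=117 R=5
Round 2 (k=46): L=5 R=152
Round 3 (k=37): L=152 R=250
Round 4 (k=37): L=250 R=177
Round 5 (k=1): L=177 R=66
Round 6 (k=34): L=66 R=122

Answer: 117,5 5,152 152,250 250,177 177,66 66,122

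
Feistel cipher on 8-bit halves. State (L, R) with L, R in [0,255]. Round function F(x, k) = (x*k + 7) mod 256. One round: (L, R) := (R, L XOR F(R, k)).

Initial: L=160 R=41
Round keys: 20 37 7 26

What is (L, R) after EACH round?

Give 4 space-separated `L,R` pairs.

Round 1 (k=20): L=41 R=155
Round 2 (k=37): L=155 R=71
Round 3 (k=7): L=71 R=99
Round 4 (k=26): L=99 R=82

Answer: 41,155 155,71 71,99 99,82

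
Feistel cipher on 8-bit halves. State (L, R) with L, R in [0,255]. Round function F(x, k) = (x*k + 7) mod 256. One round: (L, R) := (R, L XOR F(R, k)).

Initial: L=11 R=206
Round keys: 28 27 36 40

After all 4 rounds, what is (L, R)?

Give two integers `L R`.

Answer: 31 226

Derivation:
Round 1 (k=28): L=206 R=132
Round 2 (k=27): L=132 R=61
Round 3 (k=36): L=61 R=31
Round 4 (k=40): L=31 R=226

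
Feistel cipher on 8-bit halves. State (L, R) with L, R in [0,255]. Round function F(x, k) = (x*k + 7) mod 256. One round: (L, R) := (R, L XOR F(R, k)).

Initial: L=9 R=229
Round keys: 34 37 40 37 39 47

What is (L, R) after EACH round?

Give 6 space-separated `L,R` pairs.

Answer: 229,120 120,186 186,111 111,168 168,240 240,191

Derivation:
Round 1 (k=34): L=229 R=120
Round 2 (k=37): L=120 R=186
Round 3 (k=40): L=186 R=111
Round 4 (k=37): L=111 R=168
Round 5 (k=39): L=168 R=240
Round 6 (k=47): L=240 R=191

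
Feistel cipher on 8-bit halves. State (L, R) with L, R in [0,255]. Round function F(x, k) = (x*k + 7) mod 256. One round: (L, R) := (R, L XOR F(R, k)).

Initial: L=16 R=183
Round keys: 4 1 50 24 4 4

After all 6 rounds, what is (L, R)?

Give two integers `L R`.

Answer: 13 65

Derivation:
Round 1 (k=4): L=183 R=243
Round 2 (k=1): L=243 R=77
Round 3 (k=50): L=77 R=226
Round 4 (k=24): L=226 R=122
Round 5 (k=4): L=122 R=13
Round 6 (k=4): L=13 R=65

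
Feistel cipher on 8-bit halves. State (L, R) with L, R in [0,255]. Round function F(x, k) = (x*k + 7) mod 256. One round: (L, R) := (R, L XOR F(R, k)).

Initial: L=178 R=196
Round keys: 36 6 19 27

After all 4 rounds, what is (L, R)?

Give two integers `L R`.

Round 1 (k=36): L=196 R=37
Round 2 (k=6): L=37 R=33
Round 3 (k=19): L=33 R=95
Round 4 (k=27): L=95 R=45

Answer: 95 45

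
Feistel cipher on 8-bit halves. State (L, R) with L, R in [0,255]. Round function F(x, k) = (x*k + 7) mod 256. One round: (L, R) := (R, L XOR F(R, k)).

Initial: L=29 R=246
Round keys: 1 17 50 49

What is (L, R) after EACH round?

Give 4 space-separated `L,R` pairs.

Answer: 246,224 224,17 17,185 185,97

Derivation:
Round 1 (k=1): L=246 R=224
Round 2 (k=17): L=224 R=17
Round 3 (k=50): L=17 R=185
Round 4 (k=49): L=185 R=97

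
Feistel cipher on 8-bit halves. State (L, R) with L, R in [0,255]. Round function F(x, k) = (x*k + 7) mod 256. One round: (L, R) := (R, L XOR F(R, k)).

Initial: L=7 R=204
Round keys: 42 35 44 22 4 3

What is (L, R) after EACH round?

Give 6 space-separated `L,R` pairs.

Round 1 (k=42): L=204 R=120
Round 2 (k=35): L=120 R=163
Round 3 (k=44): L=163 R=115
Round 4 (k=22): L=115 R=74
Round 5 (k=4): L=74 R=92
Round 6 (k=3): L=92 R=81

Answer: 204,120 120,163 163,115 115,74 74,92 92,81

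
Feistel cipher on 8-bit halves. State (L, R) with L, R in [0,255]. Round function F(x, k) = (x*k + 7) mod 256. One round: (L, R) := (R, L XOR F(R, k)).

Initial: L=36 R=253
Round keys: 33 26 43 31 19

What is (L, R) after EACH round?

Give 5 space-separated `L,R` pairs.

Answer: 253,128 128,250 250,133 133,216 216,138

Derivation:
Round 1 (k=33): L=253 R=128
Round 2 (k=26): L=128 R=250
Round 3 (k=43): L=250 R=133
Round 4 (k=31): L=133 R=216
Round 5 (k=19): L=216 R=138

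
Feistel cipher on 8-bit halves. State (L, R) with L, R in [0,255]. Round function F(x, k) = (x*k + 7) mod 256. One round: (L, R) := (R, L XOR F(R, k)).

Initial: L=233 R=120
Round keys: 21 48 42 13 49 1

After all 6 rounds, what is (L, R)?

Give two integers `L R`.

Answer: 11 251

Derivation:
Round 1 (k=21): L=120 R=54
Round 2 (k=48): L=54 R=95
Round 3 (k=42): L=95 R=171
Round 4 (k=13): L=171 R=233
Round 5 (k=49): L=233 R=11
Round 6 (k=1): L=11 R=251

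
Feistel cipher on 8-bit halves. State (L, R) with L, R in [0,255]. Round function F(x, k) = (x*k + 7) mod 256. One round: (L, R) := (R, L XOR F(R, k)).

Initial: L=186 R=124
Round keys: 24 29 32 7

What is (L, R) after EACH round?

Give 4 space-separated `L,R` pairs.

Answer: 124,29 29,44 44,154 154,17

Derivation:
Round 1 (k=24): L=124 R=29
Round 2 (k=29): L=29 R=44
Round 3 (k=32): L=44 R=154
Round 4 (k=7): L=154 R=17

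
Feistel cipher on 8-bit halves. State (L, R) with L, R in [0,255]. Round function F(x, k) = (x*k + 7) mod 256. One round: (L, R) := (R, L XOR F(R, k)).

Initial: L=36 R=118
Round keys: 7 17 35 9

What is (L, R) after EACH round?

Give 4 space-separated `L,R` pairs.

Round 1 (k=7): L=118 R=101
Round 2 (k=17): L=101 R=202
Round 3 (k=35): L=202 R=192
Round 4 (k=9): L=192 R=13

Answer: 118,101 101,202 202,192 192,13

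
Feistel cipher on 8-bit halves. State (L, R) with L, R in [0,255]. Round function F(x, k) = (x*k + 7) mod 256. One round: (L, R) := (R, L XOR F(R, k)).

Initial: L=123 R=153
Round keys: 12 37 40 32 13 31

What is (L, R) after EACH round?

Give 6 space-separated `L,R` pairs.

Answer: 153,72 72,246 246,63 63,17 17,219 219,157

Derivation:
Round 1 (k=12): L=153 R=72
Round 2 (k=37): L=72 R=246
Round 3 (k=40): L=246 R=63
Round 4 (k=32): L=63 R=17
Round 5 (k=13): L=17 R=219
Round 6 (k=31): L=219 R=157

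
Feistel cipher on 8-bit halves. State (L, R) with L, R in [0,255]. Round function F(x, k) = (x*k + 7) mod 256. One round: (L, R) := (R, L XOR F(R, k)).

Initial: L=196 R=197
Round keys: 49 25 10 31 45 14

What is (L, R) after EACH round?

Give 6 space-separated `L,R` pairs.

Round 1 (k=49): L=197 R=120
Round 2 (k=25): L=120 R=122
Round 3 (k=10): L=122 R=179
Round 4 (k=31): L=179 R=206
Round 5 (k=45): L=206 R=142
Round 6 (k=14): L=142 R=5

Answer: 197,120 120,122 122,179 179,206 206,142 142,5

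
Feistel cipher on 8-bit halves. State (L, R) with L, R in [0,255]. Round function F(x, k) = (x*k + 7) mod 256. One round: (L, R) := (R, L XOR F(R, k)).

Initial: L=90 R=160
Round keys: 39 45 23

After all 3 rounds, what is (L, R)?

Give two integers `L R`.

Answer: 96 154

Derivation:
Round 1 (k=39): L=160 R=61
Round 2 (k=45): L=61 R=96
Round 3 (k=23): L=96 R=154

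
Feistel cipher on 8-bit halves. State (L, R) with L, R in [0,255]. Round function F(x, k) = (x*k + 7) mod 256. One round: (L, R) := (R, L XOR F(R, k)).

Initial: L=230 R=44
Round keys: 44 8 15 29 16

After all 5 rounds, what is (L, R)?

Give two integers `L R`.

Answer: 91 82

Derivation:
Round 1 (k=44): L=44 R=113
Round 2 (k=8): L=113 R=163
Round 3 (k=15): L=163 R=229
Round 4 (k=29): L=229 R=91
Round 5 (k=16): L=91 R=82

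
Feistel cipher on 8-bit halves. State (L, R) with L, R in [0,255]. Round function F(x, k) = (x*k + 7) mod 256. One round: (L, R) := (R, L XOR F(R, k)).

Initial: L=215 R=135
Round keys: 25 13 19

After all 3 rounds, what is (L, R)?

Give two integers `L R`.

Round 1 (k=25): L=135 R=225
Round 2 (k=13): L=225 R=243
Round 3 (k=19): L=243 R=241

Answer: 243 241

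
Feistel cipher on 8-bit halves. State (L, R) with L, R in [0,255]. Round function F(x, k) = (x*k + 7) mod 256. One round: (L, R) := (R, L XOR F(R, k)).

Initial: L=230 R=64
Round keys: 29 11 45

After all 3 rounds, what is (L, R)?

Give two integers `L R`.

Answer: 178 240

Derivation:
Round 1 (k=29): L=64 R=161
Round 2 (k=11): L=161 R=178
Round 3 (k=45): L=178 R=240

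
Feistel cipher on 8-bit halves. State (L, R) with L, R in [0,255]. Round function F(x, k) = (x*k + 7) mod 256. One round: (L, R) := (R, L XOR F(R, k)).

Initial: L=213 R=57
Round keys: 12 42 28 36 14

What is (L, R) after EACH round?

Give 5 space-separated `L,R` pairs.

Answer: 57,102 102,250 250,57 57,241 241,12

Derivation:
Round 1 (k=12): L=57 R=102
Round 2 (k=42): L=102 R=250
Round 3 (k=28): L=250 R=57
Round 4 (k=36): L=57 R=241
Round 5 (k=14): L=241 R=12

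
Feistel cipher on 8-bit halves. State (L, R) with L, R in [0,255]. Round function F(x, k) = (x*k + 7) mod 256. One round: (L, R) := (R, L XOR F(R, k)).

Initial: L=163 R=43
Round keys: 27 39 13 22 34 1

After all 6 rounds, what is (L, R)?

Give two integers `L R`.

Round 1 (k=27): L=43 R=51
Round 2 (k=39): L=51 R=231
Round 3 (k=13): L=231 R=241
Round 4 (k=22): L=241 R=90
Round 5 (k=34): L=90 R=10
Round 6 (k=1): L=10 R=75

Answer: 10 75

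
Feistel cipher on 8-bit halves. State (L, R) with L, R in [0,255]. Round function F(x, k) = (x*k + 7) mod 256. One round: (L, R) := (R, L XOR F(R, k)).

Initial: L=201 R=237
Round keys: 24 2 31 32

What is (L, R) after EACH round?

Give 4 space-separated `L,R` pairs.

Answer: 237,246 246,30 30,95 95,249

Derivation:
Round 1 (k=24): L=237 R=246
Round 2 (k=2): L=246 R=30
Round 3 (k=31): L=30 R=95
Round 4 (k=32): L=95 R=249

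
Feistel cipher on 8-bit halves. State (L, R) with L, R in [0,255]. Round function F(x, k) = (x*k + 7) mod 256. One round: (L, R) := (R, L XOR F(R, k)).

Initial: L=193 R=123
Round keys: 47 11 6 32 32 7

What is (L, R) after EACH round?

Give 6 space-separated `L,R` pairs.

Answer: 123,93 93,125 125,168 168,122 122,239 239,234

Derivation:
Round 1 (k=47): L=123 R=93
Round 2 (k=11): L=93 R=125
Round 3 (k=6): L=125 R=168
Round 4 (k=32): L=168 R=122
Round 5 (k=32): L=122 R=239
Round 6 (k=7): L=239 R=234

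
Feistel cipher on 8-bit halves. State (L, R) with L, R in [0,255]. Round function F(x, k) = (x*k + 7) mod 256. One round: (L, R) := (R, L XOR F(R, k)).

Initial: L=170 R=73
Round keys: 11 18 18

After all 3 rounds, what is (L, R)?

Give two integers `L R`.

Answer: 78 3

Derivation:
Round 1 (k=11): L=73 R=128
Round 2 (k=18): L=128 R=78
Round 3 (k=18): L=78 R=3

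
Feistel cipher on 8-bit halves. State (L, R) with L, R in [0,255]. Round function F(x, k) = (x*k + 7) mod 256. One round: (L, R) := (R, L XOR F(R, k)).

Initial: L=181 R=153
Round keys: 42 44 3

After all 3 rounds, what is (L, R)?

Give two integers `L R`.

Round 1 (k=42): L=153 R=148
Round 2 (k=44): L=148 R=238
Round 3 (k=3): L=238 R=69

Answer: 238 69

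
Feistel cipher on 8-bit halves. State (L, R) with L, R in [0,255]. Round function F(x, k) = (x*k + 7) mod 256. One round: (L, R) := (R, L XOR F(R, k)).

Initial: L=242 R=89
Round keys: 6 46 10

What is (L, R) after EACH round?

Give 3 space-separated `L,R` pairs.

Round 1 (k=6): L=89 R=239
Round 2 (k=46): L=239 R=160
Round 3 (k=10): L=160 R=168

Answer: 89,239 239,160 160,168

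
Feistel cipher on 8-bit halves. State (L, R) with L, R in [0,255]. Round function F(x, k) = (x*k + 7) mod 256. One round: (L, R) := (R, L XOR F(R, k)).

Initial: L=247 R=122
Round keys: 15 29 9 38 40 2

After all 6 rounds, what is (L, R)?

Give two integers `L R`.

Answer: 31 209

Derivation:
Round 1 (k=15): L=122 R=218
Round 2 (k=29): L=218 R=195
Round 3 (k=9): L=195 R=56
Round 4 (k=38): L=56 R=148
Round 5 (k=40): L=148 R=31
Round 6 (k=2): L=31 R=209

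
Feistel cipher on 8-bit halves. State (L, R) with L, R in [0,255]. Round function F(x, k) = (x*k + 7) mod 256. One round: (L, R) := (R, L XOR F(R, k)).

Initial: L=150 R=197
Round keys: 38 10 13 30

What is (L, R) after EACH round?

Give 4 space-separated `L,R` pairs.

Answer: 197,211 211,128 128,84 84,95

Derivation:
Round 1 (k=38): L=197 R=211
Round 2 (k=10): L=211 R=128
Round 3 (k=13): L=128 R=84
Round 4 (k=30): L=84 R=95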